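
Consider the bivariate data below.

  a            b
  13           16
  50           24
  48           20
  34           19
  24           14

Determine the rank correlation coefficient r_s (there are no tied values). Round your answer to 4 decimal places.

0.9000

Rank a: 1, 5, 4, 3, 2
Rank b: 2, 5, 4, 3, 1
d = rank(a) − rank(b): -1, 0, 0, 0, 1; Σd² = 2
ρ = 1 − 6Σd² / [n(n²−1)] = 1 − 6×2 / (5×24) = 1 − 12/120 ≈ 0.9000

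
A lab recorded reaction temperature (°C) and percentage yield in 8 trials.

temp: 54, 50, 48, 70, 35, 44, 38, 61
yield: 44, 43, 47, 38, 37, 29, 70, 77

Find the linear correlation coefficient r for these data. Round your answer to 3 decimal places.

0.088

n = 8, Σx = 400, Σy = 385, Σx² = 20946, Σy² = 20477, Σxy = 19370
nΣxy − ΣxΣy = 154960 − 154000 = 960
nΣx² − (Σx)² = 167568 − 160000 = 7568; nΣy² − (Σy)² = 163816 − 148225 = 15591
r = 960 / √(7568 × 15591) = 960 / 10862.4439 ≈ 0.088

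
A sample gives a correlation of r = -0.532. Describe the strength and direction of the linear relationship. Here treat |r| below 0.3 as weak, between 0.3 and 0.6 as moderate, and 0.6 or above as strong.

moderate negative

r = -0.532 < 0 so the relationship is negative.
|r| = 0.532, which falls in the moderate range.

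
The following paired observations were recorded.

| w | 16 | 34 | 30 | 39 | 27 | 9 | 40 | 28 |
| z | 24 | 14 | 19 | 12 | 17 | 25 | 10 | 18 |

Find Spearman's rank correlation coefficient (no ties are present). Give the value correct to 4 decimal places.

Rank w: 2, 6, 5, 7, 3, 1, 8, 4
Rank z: 7, 3, 6, 2, 4, 8, 1, 5
d = rank(w) − rank(z): -5, 3, -1, 5, -1, -7, 7, -1; Σd² = 160
ρ = 1 − 6Σd² / [n(n²−1)] = 1 − 6×160 / (8×63) = 1 − 960/504 ≈ -0.9048

-0.9048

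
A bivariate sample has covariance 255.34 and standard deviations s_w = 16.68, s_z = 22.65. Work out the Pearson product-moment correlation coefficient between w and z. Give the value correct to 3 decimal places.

r = Cov(w,z) / (s_w · s_z) = 255.34 / (16.68 × 22.65)
  = 255.34 / 377.8020 ≈ 0.676

0.676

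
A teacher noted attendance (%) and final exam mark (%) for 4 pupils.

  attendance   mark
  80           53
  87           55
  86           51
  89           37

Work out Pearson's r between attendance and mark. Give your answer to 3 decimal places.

n = 4, Σx = 342, Σy = 196, Σx² = 29286, Σy² = 9804, Σxy = 16704
nΣxy − ΣxΣy = 66816 − 67032 = -216
nΣx² − (Σx)² = 117144 − 116964 = 180; nΣy² − (Σy)² = 39216 − 38416 = 800
r = -216 / √(180 × 800) = -216 / 379.4733 ≈ -0.569

-0.569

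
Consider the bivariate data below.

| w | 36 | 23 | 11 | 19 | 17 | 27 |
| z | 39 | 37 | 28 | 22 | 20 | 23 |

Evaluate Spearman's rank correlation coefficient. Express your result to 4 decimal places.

Rank w: 6, 4, 1, 3, 2, 5
Rank z: 6, 5, 4, 2, 1, 3
d = rank(w) − rank(z): 0, -1, -3, 1, 1, 2; Σd² = 16
ρ = 1 − 6Σd² / [n(n²−1)] = 1 − 6×16 / (6×35) = 1 − 96/210 ≈ 0.5429

0.5429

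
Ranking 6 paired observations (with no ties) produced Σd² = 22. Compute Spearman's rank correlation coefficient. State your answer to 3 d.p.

ρ = 1 − 6Σd² / [n(n²−1)] = 1 − 6×22 / (6×35)
  = 1 − 132/210 = 1 − 0.6286 ≈ 0.371

0.371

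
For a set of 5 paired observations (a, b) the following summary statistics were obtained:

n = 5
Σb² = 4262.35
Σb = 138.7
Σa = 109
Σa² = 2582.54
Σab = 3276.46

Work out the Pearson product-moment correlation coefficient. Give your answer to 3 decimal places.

r = (nΣab − ΣaΣb) / √[(nΣa² − (Σa)²)(nΣb² − (Σb)²)]
Numerator: 5×3276.46 − 109×138.7 = 1264
Denominator: √[(12912.7 − 11881)(21311.75 − 19237.69)] = √[1031.7 × 2074.06] = 1462.8082
r = 1264 / 1462.8082 ≈ 0.864

0.864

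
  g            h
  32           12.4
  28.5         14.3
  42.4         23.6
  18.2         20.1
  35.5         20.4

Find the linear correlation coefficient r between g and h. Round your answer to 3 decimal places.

0.307

n = 5, Σg = 156.6, Σh = 90.8, Σg² = 5225.5, Σh² = 1735.38, Σgh = 2895.01
nΣgh − ΣgΣh = 14475.05 − 14219.28 = 255.77
nΣg² − (Σg)² = 26127.5 − 24523.56 = 1603.94; nΣh² − (Σh)² = 8676.9 − 8244.64 = 432.26
r = 255.77 / √(1603.94 × 432.26) = 255.77 / 832.6579 ≈ 0.307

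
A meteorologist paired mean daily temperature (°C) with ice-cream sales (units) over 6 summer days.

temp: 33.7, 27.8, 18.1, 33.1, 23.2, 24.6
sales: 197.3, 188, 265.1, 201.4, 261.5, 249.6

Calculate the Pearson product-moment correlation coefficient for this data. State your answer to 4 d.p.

n = 6, Σx = 160.5, Σy = 1362.9, Σx² = 4475.15, Σy² = 315793.67, Σxy = 35547.02
nΣxy − ΣxΣy = 213282.12 − 218745.45 = -5463.33
nΣx² − (Σx)² = 26850.9 − 25760.25 = 1090.65; nΣy² − (Σy)² = 1894762.02 − 1857496.41 = 37265.61
r = -5463.33 / √(1090.65 × 37265.61) = -5463.33 / 6375.2441 ≈ -0.8570

-0.8570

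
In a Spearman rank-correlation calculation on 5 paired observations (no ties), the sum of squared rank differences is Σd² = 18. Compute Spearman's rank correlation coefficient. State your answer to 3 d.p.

ρ = 1 − 6Σd² / [n(n²−1)] = 1 − 6×18 / (5×24)
  = 1 − 108/120 = 1 − 0.9000 ≈ 0.100

0.100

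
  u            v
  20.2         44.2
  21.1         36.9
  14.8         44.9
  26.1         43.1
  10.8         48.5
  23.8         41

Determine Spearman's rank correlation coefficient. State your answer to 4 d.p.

Rank u: 3, 4, 2, 6, 1, 5
Rank v: 4, 1, 5, 3, 6, 2
d = rank(u) − rank(v): -1, 3, -3, 3, -5, 3; Σd² = 62
ρ = 1 − 6Σd² / [n(n²−1)] = 1 − 6×62 / (6×35) = 1 − 372/210 ≈ -0.7714

-0.7714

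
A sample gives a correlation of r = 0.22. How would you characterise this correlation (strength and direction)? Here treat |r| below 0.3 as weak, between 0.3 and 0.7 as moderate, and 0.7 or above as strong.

r = 0.22 > 0 so the relationship is positive.
|r| = 0.22, which falls in the weak range.

weak positive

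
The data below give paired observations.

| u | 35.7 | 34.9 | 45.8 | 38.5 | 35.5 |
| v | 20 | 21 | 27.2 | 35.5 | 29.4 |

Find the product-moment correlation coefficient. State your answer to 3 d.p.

n = 5, Σu = 190.4, Σv = 133.1, Σu² = 7332.64, Σv² = 3705.45, Σuv = 5103.11
nΣuv − ΣuΣv = 25515.55 − 25342.24 = 173.31
nΣu² − (Σu)² = 36663.2 − 36252.16 = 411.04; nΣv² − (Σv)² = 18527.25 − 17715.61 = 811.64
r = 173.31 / √(411.04 × 811.64) = 173.31 / 577.5955 ≈ 0.300

0.300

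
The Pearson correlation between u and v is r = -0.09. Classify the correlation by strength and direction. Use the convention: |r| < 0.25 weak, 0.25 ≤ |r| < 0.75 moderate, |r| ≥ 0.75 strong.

r = -0.09 < 0 so the relationship is negative.
|r| = 0.09, which falls in the weak range.

weak negative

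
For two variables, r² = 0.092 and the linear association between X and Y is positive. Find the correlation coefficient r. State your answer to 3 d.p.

|r| = √0.092 = 0.303
The association is positive, so r = 0.303.

0.303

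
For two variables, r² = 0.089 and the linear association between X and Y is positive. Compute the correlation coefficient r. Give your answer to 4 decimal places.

|r| = √0.089 = 0.2983
The association is positive, so r = 0.2983.

0.2983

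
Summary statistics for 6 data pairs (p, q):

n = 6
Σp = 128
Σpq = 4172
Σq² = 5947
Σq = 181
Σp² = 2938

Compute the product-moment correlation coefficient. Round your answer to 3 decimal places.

r = (nΣpq − ΣpΣq) / √[(nΣp² − (Σp)²)(nΣq² − (Σq)²)]
Numerator: 6×4172 − 128×181 = 1864
Denominator: √[(17628 − 16384)(35682 − 32761)] = √[1244 × 2921] = 1906.2329
r = 1864 / 1906.2329 ≈ 0.978

0.978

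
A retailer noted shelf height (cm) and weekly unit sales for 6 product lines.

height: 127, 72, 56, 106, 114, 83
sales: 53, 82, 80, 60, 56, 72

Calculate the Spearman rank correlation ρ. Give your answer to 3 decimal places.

Rank height: 6, 2, 1, 4, 5, 3
Rank sales: 1, 6, 5, 3, 2, 4
d = rank(height) − rank(sales): 5, -4, -4, 1, 3, -1; Σd² = 68
ρ = 1 − 6Σd² / [n(n²−1)] = 1 − 6×68 / (6×35) = 1 − 408/210 ≈ -0.943

-0.943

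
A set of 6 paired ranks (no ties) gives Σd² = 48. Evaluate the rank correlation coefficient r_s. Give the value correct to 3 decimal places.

ρ = 1 − 6Σd² / [n(n²−1)] = 1 − 6×48 / (6×35)
  = 1 − 288/210 = 1 − 1.3714 ≈ -0.371

-0.371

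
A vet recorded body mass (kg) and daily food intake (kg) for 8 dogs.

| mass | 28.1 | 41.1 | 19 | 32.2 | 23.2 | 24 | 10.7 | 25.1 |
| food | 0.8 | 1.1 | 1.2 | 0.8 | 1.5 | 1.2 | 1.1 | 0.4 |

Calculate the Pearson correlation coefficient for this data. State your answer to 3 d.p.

-0.203

n = 8, Σx = 203.4, Σy = 8.1, Σx² = 5735.4, Σy² = 8.99, Σxy = 201.66
nΣxy − ΣxΣy = 1613.28 − 1647.54 = -34.26
nΣx² − (Σx)² = 45883.2 − 41371.56 = 4511.64; nΣy² − (Σy)² = 71.92 − 65.61 = 6.31
r = -34.26 / √(4511.64 × 6.31) = -34.26 / 168.7260 ≈ -0.203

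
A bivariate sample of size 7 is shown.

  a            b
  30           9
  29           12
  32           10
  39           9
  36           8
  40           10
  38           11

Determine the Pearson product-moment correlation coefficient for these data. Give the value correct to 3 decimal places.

-0.280

n = 7, Σa = 244, Σb = 69, Σa² = 8626, Σb² = 691, Σab = 2395
nΣab − ΣaΣb = 16765 − 16836 = -71
nΣa² − (Σa)² = 60382 − 59536 = 846; nΣb² − (Σb)² = 4837 − 4761 = 76
r = -71 / √(846 × 76) = -71 / 253.5666 ≈ -0.280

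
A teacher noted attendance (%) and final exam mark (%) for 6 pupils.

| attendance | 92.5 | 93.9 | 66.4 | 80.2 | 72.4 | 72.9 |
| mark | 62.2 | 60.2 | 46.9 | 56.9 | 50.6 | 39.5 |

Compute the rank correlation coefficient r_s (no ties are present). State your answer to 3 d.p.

Rank attendance: 5, 6, 1, 4, 2, 3
Rank mark: 6, 5, 2, 4, 3, 1
d = rank(attendance) − rank(mark): -1, 1, -1, 0, -1, 2; Σd² = 8
ρ = 1 − 6Σd² / [n(n²−1)] = 1 − 6×8 / (6×35) = 1 − 48/210 ≈ 0.771

0.771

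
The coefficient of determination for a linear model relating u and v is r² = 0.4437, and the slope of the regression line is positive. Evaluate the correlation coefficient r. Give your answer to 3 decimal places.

0.666

|r| = √0.4437 = 0.666
The association is positive, so r = 0.666.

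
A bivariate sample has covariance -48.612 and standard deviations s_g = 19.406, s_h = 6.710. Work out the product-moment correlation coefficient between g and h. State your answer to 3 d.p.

-0.373

r = Cov(g,h) / (s_g · s_h) = -48.612 / (19.406 × 6.710)
  = -48.612 / 130.2143 ≈ -0.373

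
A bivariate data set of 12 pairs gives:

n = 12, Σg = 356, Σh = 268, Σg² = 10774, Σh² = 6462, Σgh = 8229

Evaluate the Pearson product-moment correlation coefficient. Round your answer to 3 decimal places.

r = (nΣgh − ΣgΣh) / √[(nΣg² − (Σg)²)(nΣh² − (Σh)²)]
Numerator: 12×8229 − 356×268 = 3340
Denominator: √[(129288 − 126736)(77544 − 71824)] = √[2552 × 5720] = 3820.6596
r = 3340 / 3820.6596 ≈ 0.874

0.874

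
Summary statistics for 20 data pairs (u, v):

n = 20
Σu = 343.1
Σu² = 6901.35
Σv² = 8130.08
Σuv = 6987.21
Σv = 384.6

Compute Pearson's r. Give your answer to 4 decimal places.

0.4510

r = (nΣuv − ΣuΣv) / √[(nΣu² − (Σu)²)(nΣv² − (Σv)²)]
Numerator: 20×6987.21 − 343.1×384.6 = 7787.94
Denominator: √[(138027 − 117717.61)(162601.6 − 147917.16)] = √[20309.39 × 14684.44] = 17269.3954
r = 7787.94 / 17269.3954 ≈ 0.4510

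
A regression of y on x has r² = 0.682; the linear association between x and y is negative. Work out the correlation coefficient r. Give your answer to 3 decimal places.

|r| = √0.682 = 0.826
The association is negative, so r = −0.826.

-0.826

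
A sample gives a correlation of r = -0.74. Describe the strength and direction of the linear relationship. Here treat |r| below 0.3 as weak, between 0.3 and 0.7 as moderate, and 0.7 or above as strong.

r = -0.74 < 0 so the relationship is negative.
|r| = 0.74, which falls in the strong range.

strong negative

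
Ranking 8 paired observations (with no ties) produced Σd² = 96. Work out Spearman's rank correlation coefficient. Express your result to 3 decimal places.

ρ = 1 − 6Σd² / [n(n²−1)] = 1 − 6×96 / (8×63)
  = 1 − 576/504 = 1 − 1.1429 ≈ -0.143

-0.143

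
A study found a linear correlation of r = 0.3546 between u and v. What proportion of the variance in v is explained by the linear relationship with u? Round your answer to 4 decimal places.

0.1257

r² = (0.3546)² = 0.1257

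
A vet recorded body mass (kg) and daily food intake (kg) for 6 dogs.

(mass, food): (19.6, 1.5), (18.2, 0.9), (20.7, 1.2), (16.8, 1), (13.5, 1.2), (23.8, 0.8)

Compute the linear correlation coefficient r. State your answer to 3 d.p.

-0.270

n = 6, Σx = 112.6, Σy = 6.6, Σx² = 2174.82, Σy² = 7.58, Σxy = 122.66
nΣxy − ΣxΣy = 735.96 − 743.16 = -7.2
nΣx² − (Σx)² = 13048.92 − 12678.76 = 370.16; nΣy² − (Σy)² = 45.48 − 43.56 = 1.92
r = -7.2 / √(370.16 × 1.92) = -7.2 / 26.6591 ≈ -0.270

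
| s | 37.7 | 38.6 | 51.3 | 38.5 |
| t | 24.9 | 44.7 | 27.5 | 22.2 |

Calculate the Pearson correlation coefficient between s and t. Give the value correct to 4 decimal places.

n = 4, Σs = 166.1, Σt = 119.3, Σs² = 7025.19, Σt² = 3867.19, Σst = 4929.6
nΣst − ΣsΣt = 19718.4 − 19815.73 = -97.33
nΣs² − (Σs)² = 28100.76 − 27589.21 = 511.55; nΣt² − (Σt)² = 15468.76 − 14232.49 = 1236.27
r = -97.33 / √(511.55 × 1236.27) = -97.33 / 795.2446 ≈ -0.1224

-0.1224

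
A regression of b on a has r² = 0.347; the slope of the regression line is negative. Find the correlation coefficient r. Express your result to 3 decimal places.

-0.589

|r| = √0.347 = 0.589
The association is negative, so r = −0.589.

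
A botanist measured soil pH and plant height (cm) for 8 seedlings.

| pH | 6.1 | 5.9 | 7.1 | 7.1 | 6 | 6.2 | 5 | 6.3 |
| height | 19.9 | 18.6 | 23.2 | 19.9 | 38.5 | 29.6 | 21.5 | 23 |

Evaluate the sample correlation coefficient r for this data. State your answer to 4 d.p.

-0.0761

n = 8, Σx = 49.7, Σy = 194.2, Σx² = 311.97, Σy² = 5025.88, Σxy = 1204.06
nΣxy − ΣxΣy = 9632.48 − 9651.74 = -19.26
nΣx² − (Σx)² = 2495.76 − 2470.09 = 25.67; nΣy² − (Σy)² = 40207.04 − 37713.64 = 2493.4
r = -19.26 / √(25.67 × 2493.4) = -19.26 / 252.9932 ≈ -0.0761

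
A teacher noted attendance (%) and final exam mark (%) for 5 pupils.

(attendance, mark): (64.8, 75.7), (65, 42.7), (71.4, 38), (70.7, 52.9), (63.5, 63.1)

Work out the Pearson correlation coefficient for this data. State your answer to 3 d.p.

n = 5, Σx = 335.4, Σy = 272.4, Σx² = 22552.74, Σy² = 15777.8, Σxy = 18140.94
nΣxy − ΣxΣy = 90704.7 − 91362.96 = -658.26
nΣx² − (Σx)² = 112763.7 − 112493.16 = 270.54; nΣy² − (Σy)² = 78889 − 74201.76 = 4687.24
r = -658.26 / √(270.54 × 4687.24) = -658.26 / 1126.0932 ≈ -0.585

-0.585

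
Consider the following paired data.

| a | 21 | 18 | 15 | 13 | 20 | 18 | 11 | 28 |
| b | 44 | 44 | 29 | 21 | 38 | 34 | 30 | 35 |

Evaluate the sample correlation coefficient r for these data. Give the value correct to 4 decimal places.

0.5400

n = 8, Σa = 144, Σb = 275, Σa² = 2788, Σb² = 9879, Σab = 5106
nΣab − ΣaΣb = 40848 − 39600 = 1248
nΣa² − (Σa)² = 22304 − 20736 = 1568; nΣb² − (Σb)² = 79032 − 75625 = 3407
r = 1248 / √(1568 × 3407) = 1248 / 2311.3148 ≈ 0.5400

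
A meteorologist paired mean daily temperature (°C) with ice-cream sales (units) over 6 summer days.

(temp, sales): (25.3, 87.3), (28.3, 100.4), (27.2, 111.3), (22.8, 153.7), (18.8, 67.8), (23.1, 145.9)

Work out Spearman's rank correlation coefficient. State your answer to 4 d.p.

0.0286

Rank temp: 4, 6, 5, 2, 1, 3
Rank sales: 2, 3, 4, 6, 1, 5
d = rank(temp) − rank(sales): 2, 3, 1, -4, 0, -2; Σd² = 34
ρ = 1 − 6Σd² / [n(n²−1)] = 1 − 6×34 / (6×35) = 1 − 204/210 ≈ 0.0286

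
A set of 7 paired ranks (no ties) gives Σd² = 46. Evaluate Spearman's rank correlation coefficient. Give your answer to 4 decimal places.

ρ = 1 − 6Σd² / [n(n²−1)] = 1 − 6×46 / (7×48)
  = 1 − 276/336 = 1 − 0.82143 ≈ 0.1786

0.1786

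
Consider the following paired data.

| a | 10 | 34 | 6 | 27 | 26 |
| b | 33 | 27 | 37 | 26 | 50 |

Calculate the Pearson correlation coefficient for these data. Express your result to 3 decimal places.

n = 5, Σa = 103, Σb = 173, Σa² = 2697, Σb² = 6363, Σab = 3472
nΣab − ΣaΣb = 17360 − 17819 = -459
nΣa² − (Σa)² = 13485 − 10609 = 2876; nΣb² − (Σb)² = 31815 − 29929 = 1886
r = -459 / √(2876 × 1886) = -459 / 2328.9775 ≈ -0.197

-0.197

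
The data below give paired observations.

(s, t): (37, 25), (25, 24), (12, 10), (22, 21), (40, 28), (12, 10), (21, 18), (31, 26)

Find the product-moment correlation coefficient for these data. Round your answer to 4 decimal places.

n = 8, Σs = 200, Σt = 162, Σs² = 5768, Σt² = 3626, Σst = 4531
nΣst − ΣsΣt = 36248 − 32400 = 3848
nΣs² − (Σs)² = 46144 − 40000 = 6144; nΣt² − (Σt)² = 29008 − 26244 = 2764
r = 3848 / √(6144 × 2764) = 3848 / 4120.9242 ≈ 0.9338

0.9338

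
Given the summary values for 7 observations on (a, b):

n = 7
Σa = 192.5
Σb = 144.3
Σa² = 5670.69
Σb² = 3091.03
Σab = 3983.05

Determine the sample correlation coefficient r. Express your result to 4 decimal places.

r = (nΣab − ΣaΣb) / √[(nΣa² − (Σa)²)(nΣb² − (Σb)²)]
Numerator: 7×3983.05 − 192.5×144.3 = 103.6
Denominator: √[(39694.83 − 37056.25)(21637.21 − 20822.49)] = √[2638.58 × 814.72] = 1466.1869
r = 103.6 / 1466.1869 ≈ 0.0707

0.0707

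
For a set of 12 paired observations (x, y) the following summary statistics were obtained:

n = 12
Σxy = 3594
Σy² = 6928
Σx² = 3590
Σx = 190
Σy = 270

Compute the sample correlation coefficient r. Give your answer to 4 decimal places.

r = (nΣxy − ΣxΣy) / √[(nΣx² − (Σx)²)(nΣy² − (Σy)²)]
Numerator: 12×3594 − 190×270 = -8172
Denominator: √[(43080 − 36100)(83136 − 72900)] = √[6980 × 10236] = 8452.6493
r = -8172 / 8452.6493 ≈ -0.9668

-0.9668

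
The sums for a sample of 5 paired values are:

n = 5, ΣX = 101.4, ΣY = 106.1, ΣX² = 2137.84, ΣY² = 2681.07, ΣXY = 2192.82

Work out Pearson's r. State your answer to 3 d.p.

0.220

r = (nΣXY − ΣXΣY) / √[(nΣX² − (ΣX)²)(nΣY² − (ΣY)²)]
Numerator: 5×2192.82 − 101.4×106.1 = 205.56
Denominator: √[(10689.2 − 10281.96)(13405.35 − 11257.21)] = √[407.24 × 2148.14] = 935.3120
r = 205.56 / 935.3120 ≈ 0.220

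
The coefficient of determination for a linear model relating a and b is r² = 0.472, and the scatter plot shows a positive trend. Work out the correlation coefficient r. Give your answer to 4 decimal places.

|r| = √0.472 = 0.6870
The association is positive, so r = 0.6870.

0.6870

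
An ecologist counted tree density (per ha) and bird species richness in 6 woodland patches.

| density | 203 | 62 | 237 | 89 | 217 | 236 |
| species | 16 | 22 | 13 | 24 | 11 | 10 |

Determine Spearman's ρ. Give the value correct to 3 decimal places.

-0.771

Rank density: 3, 1, 6, 2, 4, 5
Rank species: 4, 5, 3, 6, 2, 1
d = rank(density) − rank(species): -1, -4, 3, -4, 2, 4; Σd² = 62
ρ = 1 − 6Σd² / [n(n²−1)] = 1 − 6×62 / (6×35) = 1 − 372/210 ≈ -0.771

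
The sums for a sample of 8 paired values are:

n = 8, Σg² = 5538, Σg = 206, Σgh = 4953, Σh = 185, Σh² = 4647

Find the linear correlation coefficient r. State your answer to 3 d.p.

0.645

r = (nΣgh − ΣgΣh) / √[(nΣg² − (Σg)²)(nΣh² − (Σh)²)]
Numerator: 8×4953 − 206×185 = 1514
Denominator: √[(44304 − 42436)(37176 − 34225)] = √[1868 × 2951] = 2347.8646
r = 1514 / 2347.8646 ≈ 0.645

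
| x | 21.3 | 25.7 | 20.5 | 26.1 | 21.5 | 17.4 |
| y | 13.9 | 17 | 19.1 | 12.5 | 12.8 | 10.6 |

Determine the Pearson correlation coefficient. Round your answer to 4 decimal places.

n = 6, Σx = 132.5, Σy = 85.9, Σx² = 2980.65, Σy² = 1279.47, Σxy = 1910.41
nΣxy − ΣxΣy = 11462.46 − 11381.75 = 80.71
nΣx² − (Σx)² = 17883.9 − 17556.25 = 327.65; nΣy² − (Σy)² = 7676.82 − 7378.81 = 298.01
r = 80.71 / √(327.65 × 298.01) = 80.71 / 312.4788 ≈ 0.2583

0.2583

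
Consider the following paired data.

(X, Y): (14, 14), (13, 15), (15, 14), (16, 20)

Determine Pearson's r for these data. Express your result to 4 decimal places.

0.6742

n = 4, ΣX = 58, ΣY = 63, ΣX² = 846, ΣY² = 1017, ΣXY = 921
nΣXY − ΣXΣY = 3684 − 3654 = 30
nΣX² − (ΣX)² = 3384 − 3364 = 20; nΣY² − (ΣY)² = 4068 − 3969 = 99
r = 30 / √(20 × 99) = 30 / 44.4972 ≈ 0.6742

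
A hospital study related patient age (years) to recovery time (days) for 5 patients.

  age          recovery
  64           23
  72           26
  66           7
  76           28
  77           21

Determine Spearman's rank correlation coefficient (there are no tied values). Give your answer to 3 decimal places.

Rank age: 1, 3, 2, 4, 5
Rank recovery: 3, 4, 1, 5, 2
d = rank(age) − rank(recovery): -2, -1, 1, -1, 3; Σd² = 16
ρ = 1 − 6Σd² / [n(n²−1)] = 1 − 6×16 / (5×24) = 1 − 96/120 ≈ 0.200

0.200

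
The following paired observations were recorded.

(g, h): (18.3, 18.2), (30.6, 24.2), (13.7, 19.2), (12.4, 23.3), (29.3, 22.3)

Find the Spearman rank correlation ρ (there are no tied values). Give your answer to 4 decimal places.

Rank g: 3, 5, 2, 1, 4
Rank h: 1, 5, 2, 4, 3
d = rank(g) − rank(h): 2, 0, 0, -3, 1; Σd² = 14
ρ = 1 − 6Σd² / [n(n²−1)] = 1 − 6×14 / (5×24) = 1 − 84/120 ≈ 0.3000

0.3000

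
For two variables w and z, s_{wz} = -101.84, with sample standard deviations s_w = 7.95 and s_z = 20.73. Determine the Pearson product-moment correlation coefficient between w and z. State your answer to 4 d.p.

r = Cov(w,z) / (s_w · s_z) = -101.84 / (7.95 × 20.73)
  = -101.84 / 164.8035 ≈ -0.6179

-0.6179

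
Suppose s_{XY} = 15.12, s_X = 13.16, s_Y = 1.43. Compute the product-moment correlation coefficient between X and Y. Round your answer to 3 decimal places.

0.803

r = Cov(X,Y) / (s_X · s_Y) = 15.12 / (13.16 × 1.43)
  = 15.12 / 18.8188 ≈ 0.803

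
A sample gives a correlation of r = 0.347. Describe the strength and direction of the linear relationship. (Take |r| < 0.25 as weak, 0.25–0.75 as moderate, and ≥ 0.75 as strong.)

r = 0.347 > 0 so the relationship is positive.
|r| = 0.347, which falls in the moderate range.

moderate positive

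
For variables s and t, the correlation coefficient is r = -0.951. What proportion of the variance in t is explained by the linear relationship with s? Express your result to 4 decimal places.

r² = (-0.951)² = 0.9044

0.9044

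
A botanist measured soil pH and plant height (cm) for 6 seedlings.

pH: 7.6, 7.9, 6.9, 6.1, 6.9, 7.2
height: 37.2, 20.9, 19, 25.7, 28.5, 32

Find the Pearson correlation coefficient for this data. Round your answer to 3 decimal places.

n = 6, Σx = 42.6, Σy = 163.3, Σx² = 304.44, Σy² = 4678.39, Σxy = 1162.75
nΣxy − ΣxΣy = 6976.5 − 6956.58 = 19.92
nΣx² − (Σx)² = 1826.64 − 1814.76 = 11.88; nΣy² − (Σy)² = 28070.34 − 26666.89 = 1403.45
r = 19.92 / √(11.88 × 1403.45) = 19.92 / 129.1239 ≈ 0.154

0.154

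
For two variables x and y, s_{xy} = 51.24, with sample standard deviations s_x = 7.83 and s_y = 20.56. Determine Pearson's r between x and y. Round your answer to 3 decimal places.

r = Cov(x,y) / (s_x · s_y) = 51.24 / (7.83 × 20.56)
  = 51.24 / 160.9848 ≈ 0.318

0.318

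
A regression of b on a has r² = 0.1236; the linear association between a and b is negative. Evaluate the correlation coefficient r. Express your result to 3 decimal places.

-0.352

|r| = √0.1236 = 0.352
The association is negative, so r = −0.352.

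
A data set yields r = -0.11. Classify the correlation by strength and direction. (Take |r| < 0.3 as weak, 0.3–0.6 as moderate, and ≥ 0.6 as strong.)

weak negative

r = -0.11 < 0 so the relationship is negative.
|r| = 0.11, which falls in the weak range.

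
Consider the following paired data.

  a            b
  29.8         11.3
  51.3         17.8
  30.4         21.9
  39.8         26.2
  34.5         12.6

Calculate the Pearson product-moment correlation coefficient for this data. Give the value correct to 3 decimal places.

0.253

n = 5, Σa = 185.8, Σb = 89.8, Σa² = 7218.18, Σb² = 1769.34, Σab = 3393.1
nΣab − ΣaΣb = 16965.5 − 16684.84 = 280.66
nΣa² − (Σa)² = 36090.9 − 34521.64 = 1569.26; nΣb² − (Σb)² = 8846.7 − 8064.04 = 782.66
r = 280.66 / √(1569.26 × 782.66) = 280.66 / 1108.2405 ≈ 0.253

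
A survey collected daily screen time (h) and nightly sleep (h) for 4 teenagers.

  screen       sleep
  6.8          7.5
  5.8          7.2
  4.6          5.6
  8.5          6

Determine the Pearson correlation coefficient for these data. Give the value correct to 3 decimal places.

n = 4, Σx = 25.7, Σy = 26.3, Σx² = 173.29, Σy² = 175.45, Σxy = 169.52
nΣxy − ΣxΣy = 678.08 − 675.91 = 2.17
nΣx² − (Σx)² = 693.16 − 660.49 = 32.67; nΣy² − (Σy)² = 701.8 − 691.69 = 10.11
r = 2.17 / √(32.67 × 10.11) = 2.17 / 18.1740 ≈ 0.119

0.119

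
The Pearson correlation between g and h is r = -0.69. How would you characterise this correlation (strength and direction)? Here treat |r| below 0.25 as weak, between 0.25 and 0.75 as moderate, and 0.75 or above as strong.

r = -0.69 < 0 so the relationship is negative.
|r| = 0.69, which falls in the moderate range.

moderate negative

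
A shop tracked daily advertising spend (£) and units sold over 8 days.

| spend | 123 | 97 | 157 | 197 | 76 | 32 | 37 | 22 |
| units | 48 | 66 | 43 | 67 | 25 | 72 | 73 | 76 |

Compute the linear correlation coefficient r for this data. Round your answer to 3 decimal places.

-0.336

n = 8, Σx = 741, Σy = 470, Σx² = 96649, Σy² = 29912, Σxy = 40833
nΣxy − ΣxΣy = 326664 − 348270 = -21606
nΣx² − (Σx)² = 773192 − 549081 = 224111; nΣy² − (Σy)² = 239296 − 220900 = 18396
r = -21606 / √(224111 × 18396) = -21606 / 64208.6128 ≈ -0.336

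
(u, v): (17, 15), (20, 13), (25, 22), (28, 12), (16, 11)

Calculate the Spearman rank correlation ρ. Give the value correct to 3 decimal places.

Rank u: 2, 3, 4, 5, 1
Rank v: 4, 3, 5, 2, 1
d = rank(u) − rank(v): -2, 0, -1, 3, 0; Σd² = 14
ρ = 1 − 6Σd² / [n(n²−1)] = 1 − 6×14 / (5×24) = 1 − 84/120 ≈ 0.300

0.300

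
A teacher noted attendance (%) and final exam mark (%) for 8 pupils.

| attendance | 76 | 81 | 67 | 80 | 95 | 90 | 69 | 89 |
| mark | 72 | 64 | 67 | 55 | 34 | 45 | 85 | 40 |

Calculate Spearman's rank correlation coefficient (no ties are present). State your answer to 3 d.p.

-0.881

Rank attendance: 3, 5, 1, 4, 8, 7, 2, 6
Rank mark: 7, 5, 6, 4, 1, 3, 8, 2
d = rank(attendance) − rank(mark): -4, 0, -5, 0, 7, 4, -6, 4; Σd² = 158
ρ = 1 − 6Σd² / [n(n²−1)] = 1 − 6×158 / (8×63) = 1 − 948/504 ≈ -0.881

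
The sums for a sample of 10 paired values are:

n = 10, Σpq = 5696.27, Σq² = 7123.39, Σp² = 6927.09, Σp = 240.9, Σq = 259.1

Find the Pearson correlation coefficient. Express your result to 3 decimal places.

-0.803

r = (nΣpq − ΣpΣq) / √[(nΣp² − (Σp)²)(nΣq² − (Σq)²)]
Numerator: 10×5696.27 − 240.9×259.1 = -5454.49
Denominator: √[(69270.9 − 58032.81)(71233.9 − 67132.81)] = √[11238.09 × 4101.09] = 6788.8452
r = -5454.49 / 6788.8452 ≈ -0.803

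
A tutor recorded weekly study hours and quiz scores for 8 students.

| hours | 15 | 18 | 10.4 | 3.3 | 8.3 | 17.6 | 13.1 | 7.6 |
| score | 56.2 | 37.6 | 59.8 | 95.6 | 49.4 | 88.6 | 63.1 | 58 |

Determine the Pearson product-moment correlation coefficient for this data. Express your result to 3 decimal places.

n = 8, Σx = 93.3, Σy = 508.3, Σx² = 1276.07, Σy² = 34923.53, Σxy = 5693.99
nΣxy − ΣxΣy = 45551.92 − 47424.39 = -1872.47
nΣx² − (Σx)² = 10208.56 − 8704.89 = 1503.67; nΣy² − (Σy)² = 279388.24 − 258368.89 = 21019.35
r = -1872.47 / √(1503.67 × 21019.35) = -1872.47 / 5621.9361 ≈ -0.333

-0.333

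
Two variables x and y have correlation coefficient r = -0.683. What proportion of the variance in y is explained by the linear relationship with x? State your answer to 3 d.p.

r² = (-0.683)² = 0.466

0.466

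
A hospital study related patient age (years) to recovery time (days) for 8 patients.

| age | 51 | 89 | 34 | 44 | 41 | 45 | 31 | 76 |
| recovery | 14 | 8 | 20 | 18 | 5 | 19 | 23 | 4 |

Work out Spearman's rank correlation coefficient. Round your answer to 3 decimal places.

Rank age: 6, 8, 2, 4, 3, 5, 1, 7
Rank recovery: 4, 3, 7, 5, 2, 6, 8, 1
d = rank(age) − rank(recovery): 2, 5, -5, -1, 1, -1, -7, 6; Σd² = 142
ρ = 1 − 6Σd² / [n(n²−1)] = 1 − 6×142 / (8×63) = 1 − 852/504 ≈ -0.690

-0.690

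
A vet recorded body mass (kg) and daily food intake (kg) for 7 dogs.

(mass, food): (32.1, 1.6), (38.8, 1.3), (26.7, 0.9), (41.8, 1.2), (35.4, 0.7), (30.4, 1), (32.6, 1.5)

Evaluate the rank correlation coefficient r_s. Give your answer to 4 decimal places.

Rank mass: 3, 6, 1, 7, 5, 2, 4
Rank food: 7, 5, 2, 4, 1, 3, 6
d = rank(mass) − rank(food): -4, 1, -1, 3, 4, -1, -2; Σd² = 48
ρ = 1 − 6Σd² / [n(n²−1)] = 1 − 6×48 / (7×48) = 1 − 288/336 ≈ 0.1429

0.1429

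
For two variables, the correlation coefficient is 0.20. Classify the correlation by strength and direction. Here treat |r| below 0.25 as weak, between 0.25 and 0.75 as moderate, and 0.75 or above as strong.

weak positive

r = 0.20 > 0 so the relationship is positive.
|r| = 0.20, which falls in the weak range.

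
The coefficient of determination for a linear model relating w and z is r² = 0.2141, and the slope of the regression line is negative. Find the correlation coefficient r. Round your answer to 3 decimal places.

-0.463

|r| = √0.2141 = 0.463
The association is negative, so r = −0.463.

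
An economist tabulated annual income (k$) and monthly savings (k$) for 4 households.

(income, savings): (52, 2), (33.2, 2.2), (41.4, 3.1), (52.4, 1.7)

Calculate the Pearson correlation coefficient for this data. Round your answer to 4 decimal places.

n = 4, Σx = 179, Σy = 9, Σx² = 8265.96, Σy² = 21.34, Σxy = 394.46
nΣxy − ΣxΣy = 1577.84 − 1611 = -33.16
nΣx² − (Σx)² = 33063.84 − 32041 = 1022.84; nΣy² − (Σy)² = 85.36 − 81 = 4.36
r = -33.16 / √(1022.84 × 4.36) = -33.16 / 66.7801 ≈ -0.4966

-0.4966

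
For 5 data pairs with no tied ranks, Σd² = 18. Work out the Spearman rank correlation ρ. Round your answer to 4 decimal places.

0.1000

ρ = 1 − 6Σd² / [n(n²−1)] = 1 − 6×18 / (5×24)
  = 1 − 108/120 = 1 − 0.90000 ≈ 0.1000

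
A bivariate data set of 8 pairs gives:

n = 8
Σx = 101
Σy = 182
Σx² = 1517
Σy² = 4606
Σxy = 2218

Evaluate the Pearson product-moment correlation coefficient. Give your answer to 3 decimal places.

r = (nΣxy − ΣxΣy) / √[(nΣx² − (Σx)²)(nΣy² − (Σy)²)]
Numerator: 8×2218 − 101×182 = -638
Denominator: √[(12136 − 10201)(36848 − 33124)] = √[1935 × 3724] = 2684.3882
r = -638 / 2684.3882 ≈ -0.238

-0.238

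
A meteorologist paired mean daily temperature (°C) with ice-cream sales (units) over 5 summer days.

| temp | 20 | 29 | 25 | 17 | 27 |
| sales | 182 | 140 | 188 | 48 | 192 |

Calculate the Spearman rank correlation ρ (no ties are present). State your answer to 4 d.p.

0.4000

Rank temp: 2, 5, 3, 1, 4
Rank sales: 3, 2, 4, 1, 5
d = rank(temp) − rank(sales): -1, 3, -1, 0, -1; Σd² = 12
ρ = 1 − 6Σd² / [n(n²−1)] = 1 − 6×12 / (5×24) = 1 − 72/120 ≈ 0.4000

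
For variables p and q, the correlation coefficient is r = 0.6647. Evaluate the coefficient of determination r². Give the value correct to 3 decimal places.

r² = (0.6647)² = 0.442

0.442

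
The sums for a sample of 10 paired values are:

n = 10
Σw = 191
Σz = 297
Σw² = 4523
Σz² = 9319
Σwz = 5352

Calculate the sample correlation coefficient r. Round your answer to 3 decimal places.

-0.486

r = (nΣwz − ΣwΣz) / √[(nΣw² − (Σw)²)(nΣz² − (Σz)²)]
Numerator: 10×5352 − 191×297 = -3207
Denominator: √[(45230 − 36481)(93190 − 88209)] = √[8749 × 4981] = 6601.4217
r = -3207 / 6601.4217 ≈ -0.486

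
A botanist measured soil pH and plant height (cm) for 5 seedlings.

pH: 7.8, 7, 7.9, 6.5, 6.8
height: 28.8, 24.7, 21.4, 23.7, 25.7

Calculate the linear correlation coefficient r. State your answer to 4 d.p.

n = 5, Σx = 36, Σy = 124.3, Σx² = 260.74, Σy² = 3119.67, Σxy = 895.41
nΣxy − ΣxΣy = 4477.05 − 4474.8 = 2.25
nΣx² − (Σx)² = 1303.7 − 1296 = 7.7; nΣy² − (Σy)² = 15598.35 − 15450.49 = 147.86
r = 2.25 / √(7.7 × 147.86) = 2.25 / 33.7420 ≈ 0.0667

0.0667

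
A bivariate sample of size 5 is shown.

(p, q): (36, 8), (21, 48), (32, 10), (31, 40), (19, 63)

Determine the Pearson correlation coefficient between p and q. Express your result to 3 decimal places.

n = 5, Σp = 139, Σq = 169, Σp² = 4083, Σq² = 8037, Σpq = 4053
nΣpq − ΣpΣq = 20265 − 23491 = -3226
nΣp² − (Σp)² = 20415 − 19321 = 1094; nΣq² − (Σq)² = 40185 − 28561 = 11624
r = -3226 / √(1094 × 11624) = -3226 / 3566.0421 ≈ -0.905

-0.905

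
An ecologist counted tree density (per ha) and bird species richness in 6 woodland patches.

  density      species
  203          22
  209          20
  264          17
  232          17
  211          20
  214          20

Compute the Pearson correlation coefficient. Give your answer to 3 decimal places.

-0.866

n = 6, Σx = 1333, Σy = 116, Σx² = 298727, Σy² = 2262, Σxy = 25578
nΣxy − ΣxΣy = 153468 − 154628 = -1160
nΣx² − (Σx)² = 1792362 − 1776889 = 15473; nΣy² − (Σy)² = 13572 − 13456 = 116
r = -1160 / √(15473 × 116) = -1160 / 1339.7268 ≈ -0.866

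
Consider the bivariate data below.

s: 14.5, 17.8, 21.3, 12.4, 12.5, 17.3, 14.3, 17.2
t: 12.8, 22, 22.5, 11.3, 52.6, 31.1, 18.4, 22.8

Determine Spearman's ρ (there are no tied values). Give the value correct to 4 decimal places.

Rank s: 4, 7, 8, 1, 2, 6, 3, 5
Rank t: 2, 4, 5, 1, 8, 7, 3, 6
d = rank(s) − rank(t): 2, 3, 3, 0, -6, -1, 0, -1; Σd² = 60
ρ = 1 − 6Σd² / [n(n²−1)] = 1 − 6×60 / (8×63) = 1 − 360/504 ≈ 0.2857

0.2857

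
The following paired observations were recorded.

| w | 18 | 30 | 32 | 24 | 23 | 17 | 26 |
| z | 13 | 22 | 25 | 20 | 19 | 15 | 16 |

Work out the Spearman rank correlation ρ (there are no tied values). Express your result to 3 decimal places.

0.857

Rank w: 2, 6, 7, 4, 3, 1, 5
Rank z: 1, 6, 7, 5, 4, 2, 3
d = rank(w) − rank(z): 1, 0, 0, -1, -1, -1, 2; Σd² = 8
ρ = 1 − 6Σd² / [n(n²−1)] = 1 − 6×8 / (7×48) = 1 − 48/336 ≈ 0.857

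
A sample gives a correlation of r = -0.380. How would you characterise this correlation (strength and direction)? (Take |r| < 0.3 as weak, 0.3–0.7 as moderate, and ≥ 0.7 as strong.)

moderate negative

r = -0.380 < 0 so the relationship is negative.
|r| = 0.380, which falls in the moderate range.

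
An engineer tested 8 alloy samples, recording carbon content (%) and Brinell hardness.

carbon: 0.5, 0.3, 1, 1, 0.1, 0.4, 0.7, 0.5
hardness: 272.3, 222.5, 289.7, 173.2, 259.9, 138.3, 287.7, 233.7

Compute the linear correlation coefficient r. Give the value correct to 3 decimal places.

n = 8, Σx = 4.5, Σy = 1877.3, Σx² = 3.25, Σy² = 461639.75, Σxy = 1065.35
nΣxy − ΣxΣy = 8522.8 − 8447.85 = 74.95
nΣx² − (Σx)² = 26 − 20.25 = 5.75; nΣy² − (Σy)² = 3693118 − 3524255.29 = 168862.71
r = 74.95 / √(5.75 × 168862.71) = 74.95 / 985.3733 ≈ 0.076

0.076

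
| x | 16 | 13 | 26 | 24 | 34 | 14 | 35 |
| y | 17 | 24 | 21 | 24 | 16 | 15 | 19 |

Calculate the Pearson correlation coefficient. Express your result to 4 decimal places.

-0.1104

n = 7, Σx = 162, Σy = 136, Σx² = 4254, Σy² = 2724, Σxy = 3125
nΣxy − ΣxΣy = 21875 − 22032 = -157
nΣx² − (Σx)² = 29778 − 26244 = 3534; nΣy² − (Σy)² = 19068 − 18496 = 572
r = -157 / √(3534 × 572) = -157 / 1421.7764 ≈ -0.1104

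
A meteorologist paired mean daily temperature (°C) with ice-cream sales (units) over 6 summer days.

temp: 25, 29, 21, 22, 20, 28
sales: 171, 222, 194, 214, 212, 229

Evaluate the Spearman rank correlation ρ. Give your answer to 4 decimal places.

Rank temp: 4, 6, 2, 3, 1, 5
Rank sales: 1, 5, 2, 4, 3, 6
d = rank(temp) − rank(sales): 3, 1, 0, -1, -2, -1; Σd² = 16
ρ = 1 − 6Σd² / [n(n²−1)] = 1 − 6×16 / (6×35) = 1 − 96/210 ≈ 0.5429

0.5429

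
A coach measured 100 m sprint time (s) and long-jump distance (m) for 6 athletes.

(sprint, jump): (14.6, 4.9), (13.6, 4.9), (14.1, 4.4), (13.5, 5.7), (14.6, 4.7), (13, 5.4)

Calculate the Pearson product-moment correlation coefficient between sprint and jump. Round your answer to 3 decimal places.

n = 6, Σx = 83.4, Σy = 30, Σx² = 1161.34, Σy² = 151.12, Σxy = 415.99
nΣxy − ΣxΣy = 2495.94 − 2502 = -6.06
nΣx² − (Σx)² = 6968.04 − 6955.56 = 12.48; nΣy² − (Σy)² = 906.72 − 900 = 6.72
r = -6.06 / √(12.48 × 6.72) = -6.06 / 9.1578 ≈ -0.662

-0.662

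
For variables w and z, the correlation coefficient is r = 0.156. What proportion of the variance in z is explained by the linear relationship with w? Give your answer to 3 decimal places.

r² = (0.156)² = 0.024

0.024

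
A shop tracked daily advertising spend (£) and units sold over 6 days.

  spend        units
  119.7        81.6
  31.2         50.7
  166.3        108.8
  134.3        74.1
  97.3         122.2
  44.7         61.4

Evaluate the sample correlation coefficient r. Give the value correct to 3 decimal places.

0.649

n = 6, Σx = 593.5, Σy = 498.8, Σx² = 72459.09, Σy² = 45260.1, Σxy = 54029.07
nΣxy − ΣxΣy = 324174.42 − 296037.8 = 28136.62
nΣx² − (Σx)² = 434754.54 − 352242.25 = 82512.29; nΣy² − (Σy)² = 271560.6 − 248801.44 = 22759.16
r = 28136.62 / √(82512.29 × 22759.16) = 28136.62 / 43334.8637 ≈ 0.649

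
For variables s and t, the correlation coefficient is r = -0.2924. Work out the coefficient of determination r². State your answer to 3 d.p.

r² = (-0.2924)² = 0.085

0.085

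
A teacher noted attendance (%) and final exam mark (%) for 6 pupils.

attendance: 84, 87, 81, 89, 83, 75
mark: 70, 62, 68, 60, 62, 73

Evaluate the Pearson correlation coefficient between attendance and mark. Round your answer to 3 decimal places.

-0.839

n = 6, Σx = 499, Σy = 395, Σx² = 41621, Σy² = 26141, Σxy = 32743
nΣxy − ΣxΣy = 196458 − 197105 = -647
nΣx² − (Σx)² = 249726 − 249001 = 725; nΣy² − (Σy)² = 156846 − 156025 = 821
r = -647 / √(725 × 821) = -647 / 771.5083 ≈ -0.839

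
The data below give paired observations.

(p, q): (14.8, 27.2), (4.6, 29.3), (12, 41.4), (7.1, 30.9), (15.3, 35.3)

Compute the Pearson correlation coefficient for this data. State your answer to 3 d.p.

n = 5, Σp = 53.8, Σq = 164.1, Σp² = 668.7, Σq² = 5513.19, Σpq = 1793.62
nΣpq − ΣpΣq = 8968.1 − 8828.58 = 139.52
nΣp² − (Σp)² = 3343.5 − 2894.44 = 449.06; nΣq² − (Σq)² = 27565.95 − 26928.81 = 637.14
r = 139.52 / √(449.06 × 637.14) = 139.52 / 534.8963 ≈ 0.261

0.261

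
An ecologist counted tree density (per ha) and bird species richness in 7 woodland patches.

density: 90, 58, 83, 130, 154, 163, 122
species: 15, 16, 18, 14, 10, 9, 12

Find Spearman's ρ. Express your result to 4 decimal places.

Rank density: 3, 1, 2, 5, 6, 7, 4
Rank species: 5, 6, 7, 4, 2, 1, 3
d = rank(density) − rank(species): -2, -5, -5, 1, 4, 6, 1; Σd² = 108
ρ = 1 − 6Σd² / [n(n²−1)] = 1 − 6×108 / (7×48) = 1 − 648/336 ≈ -0.9286

-0.9286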